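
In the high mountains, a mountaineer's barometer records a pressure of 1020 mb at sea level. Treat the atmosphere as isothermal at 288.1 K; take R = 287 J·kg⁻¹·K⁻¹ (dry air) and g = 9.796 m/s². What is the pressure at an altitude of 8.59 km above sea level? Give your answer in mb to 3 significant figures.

Scale height: H = RT/g = 287 × 288.1 / 9.796 = 8440.7 m.
Barometric formula: P = P₀ exp(−z/H).
z/H = 8590.0/8440.7 = 1.0177; exp(−1.0177) = 0.36143.
P = 1020 × 0.36143 = 368.66 mb.

P ≈ 369 mb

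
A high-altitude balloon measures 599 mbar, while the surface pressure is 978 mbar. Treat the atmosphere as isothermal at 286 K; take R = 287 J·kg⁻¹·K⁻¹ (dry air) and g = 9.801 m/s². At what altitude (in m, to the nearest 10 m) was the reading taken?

z ≈ 4110 m

Scale height: H = RT/g = 287 × 286 / 9.801 = 8374.9 m.
Invert the barometric formula: z = H ln(P₀/P).
P₀/P = 978/599 = 1.6327; ln(1.6327) = 0.49024.
z = 8374.9 × 0.49024 = 4105.7 m.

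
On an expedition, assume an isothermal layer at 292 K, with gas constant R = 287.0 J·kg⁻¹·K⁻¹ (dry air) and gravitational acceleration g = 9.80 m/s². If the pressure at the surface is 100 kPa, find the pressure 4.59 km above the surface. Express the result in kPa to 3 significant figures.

P ≈ 58.5 kPa

Scale height: H = RT/g = 287.0 × 292 / 9.80 = 8551.4 m.
Barometric formula: P = P₀ exp(−z/H).
z/H = 4590.0/8551.4 = 0.53675; exp(−0.53675) = 0.58465.
P = 100 × 0.58465 = 58.465 kPa.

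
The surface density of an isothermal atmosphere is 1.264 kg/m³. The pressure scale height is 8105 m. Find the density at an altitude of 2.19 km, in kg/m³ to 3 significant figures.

ρ ≈ 0.965 kg/m³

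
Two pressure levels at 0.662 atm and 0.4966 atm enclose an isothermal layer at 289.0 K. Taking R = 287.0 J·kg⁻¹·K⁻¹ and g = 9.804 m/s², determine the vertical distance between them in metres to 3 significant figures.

Hypsometric equation: Δz = (R T̄/g) ln(P₁/P₂).
R T̄/g = 287.0 × 289.0 / 9.804 = 8460.1 m.
ln(0.662/0.4966) = ln(1.3331) = 0.28751.
Δz = 8460.1 × 0.28751 = 2432.4 m.

Δz ≈ 2430 m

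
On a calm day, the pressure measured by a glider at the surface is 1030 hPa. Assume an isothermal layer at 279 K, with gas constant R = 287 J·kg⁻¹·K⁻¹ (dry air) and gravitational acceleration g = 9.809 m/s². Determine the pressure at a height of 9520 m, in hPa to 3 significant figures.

Scale height: H = RT/g = 287 × 279 / 9.809 = 8163.2 m.
Barometric formula: P = P₀ exp(−z/H).
z/H = 9520.0/8163.2 = 1.1662; exp(−1.1662) = 0.31155.
P = 1030 × 0.31155 = 320.90 hPa.

P ≈ 321 hPa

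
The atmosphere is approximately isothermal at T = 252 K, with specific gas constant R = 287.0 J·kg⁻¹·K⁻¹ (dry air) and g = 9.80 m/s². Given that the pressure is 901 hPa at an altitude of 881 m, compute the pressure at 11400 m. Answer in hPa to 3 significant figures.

P ≈ 217 hPa

Scale height: H = RT/g = 287.0 × 252 / 9.80 = 7380.0 m.
Between two levels, P₂ = P₁ exp(−Δz/H) with Δz = z₂ − z₁.
Δz = 11400 − 881.00 = 10519 m; Δz/H = 10519/7380.0 = 1.4253.
P₂ = 901 × exp(−1.4253) = 901 × 0.24044 = 216.64 hPa.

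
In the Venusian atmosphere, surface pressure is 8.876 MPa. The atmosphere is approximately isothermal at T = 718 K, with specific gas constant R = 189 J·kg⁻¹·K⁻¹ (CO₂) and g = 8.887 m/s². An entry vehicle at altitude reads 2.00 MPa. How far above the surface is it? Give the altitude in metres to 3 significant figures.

Scale height: H = RT/g = 189 × 718 / 8.887 = 15270 m.
Invert the barometric formula: z = H ln(P₀/P).
P₀/P = 8.876/2.00 = 4.4380; ln(4.4380) = 1.4902.
z = 15270 × 1.4902 = 22755 m.

z ≈ 22800 m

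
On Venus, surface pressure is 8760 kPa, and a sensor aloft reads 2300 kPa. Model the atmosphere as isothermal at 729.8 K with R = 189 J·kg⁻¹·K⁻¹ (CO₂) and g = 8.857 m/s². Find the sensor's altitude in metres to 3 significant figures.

z ≈ 20800 m

Scale height: H = RT/g = 189 × 729.8 / 8.857 = 15573 m.
Invert the barometric formula: z = H ln(P₀/P).
P₀/P = 8760/2300 = 3.8087; ln(3.8087) = 1.3373.
z = 15573 × 1.3373 = 20826 m.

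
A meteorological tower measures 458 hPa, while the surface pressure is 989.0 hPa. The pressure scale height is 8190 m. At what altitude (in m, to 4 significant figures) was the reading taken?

z ≈ 6305 m

Invert the barometric formula: z = H ln(P₀/P).
P₀/P = 989.0/458 = 2.1594; ln(2.1594) = 0.76983.
z = 8190.0 × 0.76983 = 6304.9 m.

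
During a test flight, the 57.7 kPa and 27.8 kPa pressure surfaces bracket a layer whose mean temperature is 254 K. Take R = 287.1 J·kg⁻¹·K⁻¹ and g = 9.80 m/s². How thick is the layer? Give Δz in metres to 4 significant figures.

Hypsometric equation: Δz = (R T̄/g) ln(P₁/P₂).
R T̄/g = 287.1 × 254 / 9.80 = 7441.2 m.
ln(57.7/27.8) = ln(2.0755) = 0.73020.
Δz = 7441.2 × 0.73020 = 5433.6 m.

Δz ≈ 5434 m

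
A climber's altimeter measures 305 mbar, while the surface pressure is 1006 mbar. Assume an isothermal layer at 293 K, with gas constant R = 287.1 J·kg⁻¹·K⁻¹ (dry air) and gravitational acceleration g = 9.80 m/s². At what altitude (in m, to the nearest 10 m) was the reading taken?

Scale height: H = RT/g = 287.1 × 293 / 9.80 = 8583.7 m.
Invert the barometric formula: z = H ln(P₀/P).
P₀/P = 1006/305 = 3.2984; ln(3.2984) = 1.1934.
z = 8583.7 × 1.1934 = 10244 m.

z ≈ 10240 m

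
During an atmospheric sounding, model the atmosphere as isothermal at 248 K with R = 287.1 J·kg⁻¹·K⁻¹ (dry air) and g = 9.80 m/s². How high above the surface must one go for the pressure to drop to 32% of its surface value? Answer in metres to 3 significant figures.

Scale height: H = RT/g = 287.1 × 248 / 9.80 = 7265.4 m.
Set P/P₀ = exp(−z/H) = 0.32, so z = −H ln(0.32).
−ln(0.32) = 1.1394; z = 7265.4 × 1.1394 = 8278.2 m.

z ≈ 8280 m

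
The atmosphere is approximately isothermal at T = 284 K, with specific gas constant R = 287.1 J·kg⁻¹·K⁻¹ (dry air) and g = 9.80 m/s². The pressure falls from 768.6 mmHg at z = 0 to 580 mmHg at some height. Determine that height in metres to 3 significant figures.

z ≈ 2340 m

Scale height: H = RT/g = 287.1 × 284 / 9.80 = 8320.0 m.
Invert the barometric formula: z = H ln(P₀/P).
P₀/P = 768.6/580 = 1.3252; ln(1.3252) = 0.28156.
z = 8320.0 × 0.28156 = 2342.6 m.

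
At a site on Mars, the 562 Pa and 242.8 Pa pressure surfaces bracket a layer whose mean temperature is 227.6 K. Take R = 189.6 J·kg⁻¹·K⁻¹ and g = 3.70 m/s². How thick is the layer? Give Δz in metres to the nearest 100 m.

Hypsometric equation: Δz = (R T̄/g) ln(P₁/P₂).
R T̄/g = 189.6 × 227.6 / 3.70 = 11663 m.
ln(562/242.8) = ln(2.3147) = 0.83928.
Δz = 11663 × 0.83928 = 9788.5 m.

Δz ≈ 9800 m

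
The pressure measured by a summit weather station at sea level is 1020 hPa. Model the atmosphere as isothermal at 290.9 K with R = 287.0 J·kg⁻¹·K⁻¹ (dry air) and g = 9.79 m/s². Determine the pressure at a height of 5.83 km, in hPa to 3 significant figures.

P ≈ 515 hPa

Scale height: H = RT/g = 287.0 × 290.9 / 9.79 = 8527.9 m.
Barometric formula: P = P₀ exp(−z/H).
z/H = 5830.0/8527.9 = 0.68364; exp(−0.68364) = 0.50478.
P = 1020 × 0.50478 = 514.88 hPa.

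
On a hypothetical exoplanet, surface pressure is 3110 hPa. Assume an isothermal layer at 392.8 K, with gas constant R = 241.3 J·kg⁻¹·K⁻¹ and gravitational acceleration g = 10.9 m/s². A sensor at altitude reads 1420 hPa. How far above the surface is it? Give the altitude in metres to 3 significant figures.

z ≈ 6820 m

Scale height: H = RT/g = 241.3 × 392.8 / 10.9 = 8695.7 m.
Invert the barometric formula: z = H ln(P₀/P).
P₀/P = 3110/1420 = 2.1901; ln(2.1901) = 0.78395.
z = 8695.7 × 0.78395 = 6817.0 m.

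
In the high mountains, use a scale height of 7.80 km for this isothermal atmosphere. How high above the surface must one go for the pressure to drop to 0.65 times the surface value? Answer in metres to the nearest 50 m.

Set P/P₀ = exp(−z/H) = 0.65, so z = −H ln(0.65).
−ln(0.65) = 0.43078; z = 7800.0 × 0.43078 = 3360.1 m.

z ≈ 3350 m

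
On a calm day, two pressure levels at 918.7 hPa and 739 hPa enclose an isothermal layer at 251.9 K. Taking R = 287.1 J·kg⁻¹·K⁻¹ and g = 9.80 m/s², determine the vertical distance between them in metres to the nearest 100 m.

Hypsometric equation: Δz = (R T̄/g) ln(P₁/P₂).
R T̄/g = 287.1 × 251.9 / 9.80 = 7379.6 m.
ln(918.7/739) = ln(1.2432) = 0.21769.
Δz = 7379.6 × 0.21769 = 1606.5 m.

Δz ≈ 1600 m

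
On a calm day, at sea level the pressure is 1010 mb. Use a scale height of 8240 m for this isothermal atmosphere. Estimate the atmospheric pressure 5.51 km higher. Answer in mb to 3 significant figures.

Barometric formula: P = P₀ exp(−z/H).
z/H = 5510.0/8240.0 = 0.66869; exp(−0.66869) = 0.51238.
P = 1010 × 0.51238 = 517.50 mb.

P ≈ 518 mb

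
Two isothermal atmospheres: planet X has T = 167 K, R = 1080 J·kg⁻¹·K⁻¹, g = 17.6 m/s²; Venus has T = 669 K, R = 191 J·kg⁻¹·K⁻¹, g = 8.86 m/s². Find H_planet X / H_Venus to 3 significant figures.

H = RT/g for each body.
H_planet X = 1080 × 167 / 17.6 = 10248 m.
H_Venus = 191 × 669 / 8.86 = 14422 m.
H_planet X/H_Venus = 10248/14422 = 0.71058.

H_planet X/H_Venus ≈ 0.711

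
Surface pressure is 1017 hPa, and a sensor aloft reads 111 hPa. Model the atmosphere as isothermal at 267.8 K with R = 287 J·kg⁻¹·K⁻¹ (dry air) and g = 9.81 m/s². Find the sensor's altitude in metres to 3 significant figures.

Scale height: H = RT/g = 287 × 267.8 / 9.81 = 7834.7 m.
Invert the barometric formula: z = H ln(P₀/P).
P₀/P = 1017/111 = 9.1622; ln(9.1622) = 2.2151.
z = 7834.7 × 2.2151 = 17355 m.

z ≈ 17400 m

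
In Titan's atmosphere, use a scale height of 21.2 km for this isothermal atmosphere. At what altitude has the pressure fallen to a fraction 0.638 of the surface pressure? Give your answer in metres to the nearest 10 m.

z ≈ 9530 m

Set P/P₀ = exp(−z/H) = 0.638, so z = −H ln(0.638).
−ln(0.638) = 0.44942; z = 21200 × 0.44942 = 9527.7 m.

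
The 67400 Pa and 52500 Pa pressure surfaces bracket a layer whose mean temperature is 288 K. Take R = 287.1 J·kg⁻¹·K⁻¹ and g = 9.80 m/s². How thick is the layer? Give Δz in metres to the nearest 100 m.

Δz ≈ 2100 m

Hypsometric equation: Δz = (R T̄/g) ln(P₁/P₂).
R T̄/g = 287.1 × 288 / 9.80 = 8437.2 m.
ln(67400/52500) = ln(1.2838) = 0.24982.
Δz = 8437.2 × 0.24982 = 2107.8 m.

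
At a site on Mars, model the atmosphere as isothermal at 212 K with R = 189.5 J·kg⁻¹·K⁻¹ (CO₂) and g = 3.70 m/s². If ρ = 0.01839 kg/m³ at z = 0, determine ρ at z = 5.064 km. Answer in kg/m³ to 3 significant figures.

Scale height: H = RT/g = 189.5 × 212 / 3.70 = 10858 m.
In an isothermal atmosphere, density decays like pressure: ρ = ρ₀ exp(−z/H).
z/H = 5064.0/10858 = 0.46638; exp(−0.46638) = 0.62727.
ρ = 0.01839 × 0.62727 = 0.011535 kg/m³.

ρ ≈ 0.0115 kg/m³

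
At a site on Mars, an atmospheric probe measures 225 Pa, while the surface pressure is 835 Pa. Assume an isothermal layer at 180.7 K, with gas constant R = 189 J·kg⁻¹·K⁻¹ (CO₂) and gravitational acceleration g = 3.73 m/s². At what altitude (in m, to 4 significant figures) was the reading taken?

Scale height: H = RT/g = 189 × 180.7 / 3.73 = 9156.1 m.
Invert the barometric formula: z = H ln(P₀/P).
P₀/P = 835/225 = 3.7111; ln(3.7111) = 1.3113.
z = 9156.1 × 1.3113 = 12006 m.

z ≈ 12010 m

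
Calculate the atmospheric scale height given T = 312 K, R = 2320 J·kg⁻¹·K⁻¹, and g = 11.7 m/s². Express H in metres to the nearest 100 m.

H ≈ 61900 m

The scale height of an isothermal atmosphere is H = RT/g.
H = 2320 × 312 / 11.7 = 723840/11.7 = 61867 m.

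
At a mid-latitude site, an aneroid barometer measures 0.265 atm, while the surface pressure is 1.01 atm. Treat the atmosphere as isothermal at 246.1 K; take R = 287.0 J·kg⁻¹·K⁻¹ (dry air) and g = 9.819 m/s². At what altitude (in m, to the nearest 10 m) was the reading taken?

Scale height: H = RT/g = 287.0 × 246.1 / 9.819 = 7193.3 m.
Invert the barometric formula: z = H ln(P₀/P).
P₀/P = 1.01/0.265 = 3.8113; ln(3.8113) = 1.3380.
z = 7193.3 × 1.3380 = 9624.6 m.

z ≈ 9620 m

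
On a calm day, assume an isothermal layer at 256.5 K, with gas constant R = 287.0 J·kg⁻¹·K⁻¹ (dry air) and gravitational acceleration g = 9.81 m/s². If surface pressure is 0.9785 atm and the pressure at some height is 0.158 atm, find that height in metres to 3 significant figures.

z ≈ 13700 m

Scale height: H = RT/g = 287.0 × 256.5 / 9.81 = 7504.1 m.
Invert the barometric formula: z = H ln(P₀/P).
P₀/P = 0.9785/0.158 = 6.1930; ln(6.1930) = 1.8234.
z = 7504.1 × 1.8234 = 13683 m.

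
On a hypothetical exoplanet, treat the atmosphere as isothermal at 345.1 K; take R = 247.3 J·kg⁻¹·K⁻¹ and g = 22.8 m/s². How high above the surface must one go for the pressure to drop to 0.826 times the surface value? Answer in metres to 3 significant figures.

z ≈ 716 m

Scale height: H = RT/g = 247.3 × 345.1 / 22.8 = 3743.1 m.
Set P/P₀ = exp(−z/H) = 0.826, so z = −H ln(0.826).
−ln(0.826) = 0.19116; z = 3743.1 × 0.19116 = 715.53 m.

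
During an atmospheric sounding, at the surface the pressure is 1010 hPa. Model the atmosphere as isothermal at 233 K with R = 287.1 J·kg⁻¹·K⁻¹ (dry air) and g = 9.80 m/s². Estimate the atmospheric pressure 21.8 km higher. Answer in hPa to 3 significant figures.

Scale height: H = RT/g = 287.1 × 233 / 9.80 = 6825.9 m.
Barometric formula: P = P₀ exp(−z/H).
z/H = 21800/6825.9 = 3.1937; exp(−3.1937) = 0.041020.
P = 1010 × 0.041020 = 41.430 hPa.

P ≈ 41.4 hPa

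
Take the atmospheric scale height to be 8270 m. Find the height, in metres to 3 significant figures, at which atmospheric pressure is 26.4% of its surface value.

Set P/P₀ = exp(−z/H) = 0.264, so z = −H ln(0.264).
−ln(0.264) = 1.3318; z = 8270.0 × 1.3318 = 11014 m.

z ≈ 11000 m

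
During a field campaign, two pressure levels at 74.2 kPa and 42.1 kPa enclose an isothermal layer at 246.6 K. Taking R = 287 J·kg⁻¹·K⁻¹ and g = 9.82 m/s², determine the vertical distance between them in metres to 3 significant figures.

Hypsometric equation: Δz = (R T̄/g) ln(P₁/P₂).
R T̄/g = 287 × 246.6 / 9.82 = 7207.1 m.
ln(74.2/42.1) = ln(1.7625) = 0.56673.
Δz = 7207.1 × 0.56673 = 4084.5 m.

Δz ≈ 4080 m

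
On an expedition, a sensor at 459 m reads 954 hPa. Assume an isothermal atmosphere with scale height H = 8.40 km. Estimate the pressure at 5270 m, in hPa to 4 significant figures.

P ≈ 538.0 hPa

Between two levels, P₂ = P₁ exp(−Δz/H) with Δz = z₂ − z₁.
Δz = 5270.0 − 459.00 = 4811.0 m; Δz/H = 4811.0/8400.0 = 0.57274.
P₂ = 954 × exp(−0.57274) = 954 × 0.56398 = 538.04 hPa.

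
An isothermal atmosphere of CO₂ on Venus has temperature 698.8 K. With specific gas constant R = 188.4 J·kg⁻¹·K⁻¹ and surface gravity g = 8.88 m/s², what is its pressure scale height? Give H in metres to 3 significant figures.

H ≈ 14800 m

The scale height of an isothermal atmosphere is H = RT/g.
H = 188.4 × 698.8 / 8.88 = 131650/8.88 = 14825 m.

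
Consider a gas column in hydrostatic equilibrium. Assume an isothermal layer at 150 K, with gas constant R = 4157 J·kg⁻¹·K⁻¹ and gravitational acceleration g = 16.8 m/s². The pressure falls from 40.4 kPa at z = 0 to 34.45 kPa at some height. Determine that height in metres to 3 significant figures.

z ≈ 5910 m

Scale height: H = RT/g = 4157 × 150 / 16.8 = 37116 m.
Invert the barometric formula: z = H ln(P₀/P).
P₀/P = 40.4/34.45 = 1.1727; ln(1.1727) = 0.15931.
z = 37116 × 0.15931 = 5912.9 m.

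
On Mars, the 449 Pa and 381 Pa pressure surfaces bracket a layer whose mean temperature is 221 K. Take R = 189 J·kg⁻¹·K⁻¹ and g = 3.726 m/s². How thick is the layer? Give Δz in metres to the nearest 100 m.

Δz ≈ 1800 m

Hypsometric equation: Δz = (R T̄/g) ln(P₁/P₂).
R T̄/g = 189 × 221 / 3.726 = 11210 m.
ln(449/381) = ln(1.1785) = 0.16424.
Δz = 11210 × 0.16424 = 1841.1 m.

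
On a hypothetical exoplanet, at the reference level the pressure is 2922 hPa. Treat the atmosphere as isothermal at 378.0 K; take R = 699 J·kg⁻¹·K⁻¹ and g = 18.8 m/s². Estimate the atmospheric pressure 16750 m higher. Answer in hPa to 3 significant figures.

P ≈ 887 hPa

Scale height: H = RT/g = 699 × 378.0 / 18.8 = 14054 m.
Barometric formula: P = P₀ exp(−z/H).
z/H = 16750/14054 = 1.1918; exp(−1.1918) = 0.30367.
P = 2922 × 0.30367 = 887.32 hPa.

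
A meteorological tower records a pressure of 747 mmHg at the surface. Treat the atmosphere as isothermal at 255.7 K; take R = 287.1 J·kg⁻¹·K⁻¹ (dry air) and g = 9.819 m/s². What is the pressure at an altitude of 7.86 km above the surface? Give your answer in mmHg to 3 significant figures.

P ≈ 261 mmHg

Scale height: H = RT/g = 287.1 × 255.7 / 9.819 = 7476.5 m.
Barometric formula: P = P₀ exp(−z/H).
z/H = 7860.0/7476.5 = 1.0513; exp(−1.0513) = 0.34948.
P = 747 × 0.34948 = 261.06 mmHg.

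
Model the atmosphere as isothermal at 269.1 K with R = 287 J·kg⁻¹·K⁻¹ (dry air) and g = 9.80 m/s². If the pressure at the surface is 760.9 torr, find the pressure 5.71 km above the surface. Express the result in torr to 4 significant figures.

P ≈ 368.7 torr

Scale height: H = RT/g = 287 × 269.1 / 9.80 = 7880.8 m.
Barometric formula: P = P₀ exp(−z/H).
z/H = 5710.0/7880.8 = 0.72455; exp(−0.72455) = 0.48454.
P = 760.9 × 0.48454 = 368.69 torr.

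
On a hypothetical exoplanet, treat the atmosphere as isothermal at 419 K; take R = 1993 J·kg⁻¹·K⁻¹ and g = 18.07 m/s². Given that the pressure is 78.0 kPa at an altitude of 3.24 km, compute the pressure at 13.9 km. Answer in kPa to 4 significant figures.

P ≈ 61.93 kPa

Scale height: H = RT/g = 1993 × 419 / 18.07 = 46213 m.
Between two levels, P₂ = P₁ exp(−Δz/H) with Δz = z₂ − z₁.
Δz = 13900 − 3240.0 = 10660 m; Δz/H = 10660/46213 = 0.23067.
P₂ = 78.0 × exp(−0.23067) = 78.0 × 0.79400 = 61.932 kPa.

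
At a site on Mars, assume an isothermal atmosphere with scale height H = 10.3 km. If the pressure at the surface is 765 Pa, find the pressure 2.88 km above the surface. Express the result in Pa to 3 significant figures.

Barometric formula: P = P₀ exp(−z/H).
z/H = 2880.0/10300 = 0.27961; exp(−0.27961) = 0.75608.
P = 765 × 0.75608 = 578.40 Pa.

P ≈ 578 Pa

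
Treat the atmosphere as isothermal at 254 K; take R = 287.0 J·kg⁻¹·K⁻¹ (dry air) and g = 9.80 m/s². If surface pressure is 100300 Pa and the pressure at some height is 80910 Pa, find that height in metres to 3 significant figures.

Scale height: H = RT/g = 287.0 × 254 / 9.80 = 7438.6 m.
Invert the barometric formula: z = H ln(P₀/P).
P₀/P = 100300/80910 = 1.2396; ln(1.2396) = 0.21479.
z = 7438.6 × 0.21479 = 1597.7 m.

z ≈ 1600 m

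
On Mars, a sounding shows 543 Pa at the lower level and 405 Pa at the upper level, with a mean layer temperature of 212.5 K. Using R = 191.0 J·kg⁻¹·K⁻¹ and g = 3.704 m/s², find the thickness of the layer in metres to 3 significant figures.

Δz ≈ 3210 m

Hypsometric equation: Δz = (R T̄/g) ln(P₁/P₂).
R T̄/g = 191.0 × 212.5 / 3.704 = 10958 m.
ln(543/405) = ln(1.3407) = 0.29319.
Δz = 10958 × 0.29319 = 3212.8 m.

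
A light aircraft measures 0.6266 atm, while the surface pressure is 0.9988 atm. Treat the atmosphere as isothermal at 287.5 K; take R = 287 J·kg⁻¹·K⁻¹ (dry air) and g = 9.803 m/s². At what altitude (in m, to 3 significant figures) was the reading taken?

Scale height: H = RT/g = 287 × 287.5 / 9.803 = 8417.1 m.
Invert the barometric formula: z = H ln(P₀/P).
P₀/P = 0.9988/0.6266 = 1.5940; ln(1.5940) = 0.46625.
z = 8417.1 × 0.46625 = 3924.5 m.

z ≈ 3920 m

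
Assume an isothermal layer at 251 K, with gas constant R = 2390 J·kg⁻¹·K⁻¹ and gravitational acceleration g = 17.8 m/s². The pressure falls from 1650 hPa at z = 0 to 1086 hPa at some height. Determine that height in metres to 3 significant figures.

z ≈ 14100 m

Scale height: H = RT/g = 2390 × 251 / 17.8 = 33702 m.
Invert the barometric formula: z = H ln(P₀/P).
P₀/P = 1650/1086 = 1.5193; ln(1.5193) = 0.41825.
z = 33702 × 0.41825 = 14096 m.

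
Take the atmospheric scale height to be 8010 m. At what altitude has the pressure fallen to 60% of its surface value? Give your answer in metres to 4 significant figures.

Set P/P₀ = exp(−z/H) = 0.6, so z = −H ln(0.6).
−ln(0.6) = 0.51083; z = 8010.0 × 0.51083 = 4091.7 m.

z ≈ 4092 m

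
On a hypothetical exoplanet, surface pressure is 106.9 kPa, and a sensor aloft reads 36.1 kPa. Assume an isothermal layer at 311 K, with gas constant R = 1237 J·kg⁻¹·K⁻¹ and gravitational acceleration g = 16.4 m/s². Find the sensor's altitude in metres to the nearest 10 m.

z ≈ 25470 m

Scale height: H = RT/g = 1237 × 311 / 16.4 = 23458 m.
Invert the barometric formula: z = H ln(P₀/P).
P₀/P = 106.9/36.1 = 2.9612; ln(2.9612) = 1.0856.
z = 23458 × 1.0856 = 25466 m.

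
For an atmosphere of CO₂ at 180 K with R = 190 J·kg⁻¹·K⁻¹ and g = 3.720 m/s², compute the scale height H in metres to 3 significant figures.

The scale height of an isothermal atmosphere is H = RT/g.
H = 190 × 180 / 3.720 = 34200/3.720 = 9193.5 m.

H ≈ 9190 m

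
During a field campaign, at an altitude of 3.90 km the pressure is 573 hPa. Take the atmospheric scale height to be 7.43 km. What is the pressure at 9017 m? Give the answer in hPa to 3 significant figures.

Between two levels, P₂ = P₁ exp(−Δz/H) with Δz = z₂ − z₁.
Δz = 9017.0 − 3900.0 = 5117.0 m; Δz/H = 5117.0/7430.0 = 0.68869.
P₂ = 573 × exp(−0.68869) = 573 × 0.50223 = 287.78 hPa.

P ≈ 288 hPa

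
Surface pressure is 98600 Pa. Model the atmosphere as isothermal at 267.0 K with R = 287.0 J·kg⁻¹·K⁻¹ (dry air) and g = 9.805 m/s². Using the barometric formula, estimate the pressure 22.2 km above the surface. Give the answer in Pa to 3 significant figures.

P ≈ 5760 Pa

Scale height: H = RT/g = 287.0 × 267.0 / 9.805 = 7815.3 m.
Barometric formula: P = P₀ exp(−z/H).
z/H = 22200/7815.3 = 2.8406; exp(−2.8406) = 0.058391.
P = 98600 × 0.058391 = 5757.4 Pa.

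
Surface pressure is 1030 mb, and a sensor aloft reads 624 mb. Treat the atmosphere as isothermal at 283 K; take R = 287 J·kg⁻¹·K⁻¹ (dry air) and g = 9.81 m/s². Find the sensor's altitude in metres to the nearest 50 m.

Scale height: H = RT/g = 287 × 283 / 9.81 = 8279.4 m.
Invert the barometric formula: z = H ln(P₀/P).
P₀/P = 1030/624 = 1.6506; ln(1.6506) = 0.50114.
z = 8279.4 × 0.50114 = 4149.1 m.

z ≈ 4150 m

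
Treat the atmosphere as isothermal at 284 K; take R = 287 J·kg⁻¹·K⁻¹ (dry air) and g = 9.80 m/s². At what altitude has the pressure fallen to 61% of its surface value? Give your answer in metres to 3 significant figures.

z ≈ 4110 m

Scale height: H = RT/g = 287 × 284 / 9.80 = 8317.1 m.
Set P/P₀ = exp(−z/H) = 0.61, so z = −H ln(0.61).
−ln(0.61) = 0.49430; z = 8317.1 × 0.49430 = 4111.1 m.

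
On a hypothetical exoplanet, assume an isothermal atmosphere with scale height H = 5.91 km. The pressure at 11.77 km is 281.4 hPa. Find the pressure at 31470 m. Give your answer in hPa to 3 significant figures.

P ≈ 10.0 hPa

Between two levels, P₂ = P₁ exp(−Δz/H) with Δz = z₂ − z₁.
Δz = 31470 − 11770 = 19700 m; Δz/H = 19700/5910.0 = 3.3333.
P₂ = 281.4 × exp(−3.3333) = 281.4 × 0.035675 = 10.039 hPa.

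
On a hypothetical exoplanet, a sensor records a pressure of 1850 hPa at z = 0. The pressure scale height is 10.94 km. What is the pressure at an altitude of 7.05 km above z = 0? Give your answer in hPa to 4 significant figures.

P ≈ 971.2 hPa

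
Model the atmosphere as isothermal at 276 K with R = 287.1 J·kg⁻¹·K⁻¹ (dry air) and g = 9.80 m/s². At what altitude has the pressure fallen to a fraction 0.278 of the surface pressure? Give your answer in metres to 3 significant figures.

z ≈ 10400 m

Scale height: H = RT/g = 287.1 × 276 / 9.80 = 8085.7 m.
Set P/P₀ = exp(−z/H) = 0.278, so z = −H ln(0.278).
−ln(0.278) = 1.2801; z = 8085.7 × 1.2801 = 10351 m.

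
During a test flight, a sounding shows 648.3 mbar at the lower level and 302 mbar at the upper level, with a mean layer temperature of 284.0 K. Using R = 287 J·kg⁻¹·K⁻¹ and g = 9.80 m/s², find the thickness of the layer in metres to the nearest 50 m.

Δz ≈ 6350 m

Hypsometric equation: Δz = (R T̄/g) ln(P₁/P₂).
R T̄/g = 287 × 284.0 / 9.80 = 8317.1 m.
ln(648.3/302) = ln(2.1467) = 0.76393.
Δz = 8317.1 × 0.76393 = 6353.7 m.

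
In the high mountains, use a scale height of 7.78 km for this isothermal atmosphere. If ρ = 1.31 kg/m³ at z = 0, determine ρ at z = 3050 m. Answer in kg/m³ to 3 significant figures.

ρ ≈ 0.885 kg/m³

In an isothermal atmosphere, density decays like pressure: ρ = ρ₀ exp(−z/H).
z/H = 3050.0/7780.0 = 0.39203; exp(−0.39203) = 0.67568.
ρ = 1.31 × 0.67568 = 0.88514 kg/m³.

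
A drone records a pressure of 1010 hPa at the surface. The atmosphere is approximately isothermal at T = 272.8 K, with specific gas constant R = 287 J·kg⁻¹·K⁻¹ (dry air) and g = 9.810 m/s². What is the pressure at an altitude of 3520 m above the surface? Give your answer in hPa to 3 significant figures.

Scale height: H = RT/g = 287 × 272.8 / 9.810 = 7981.0 m.
Barometric formula: P = P₀ exp(−z/H).
z/H = 3520.0/7981.0 = 0.44105; exp(−0.44105) = 0.64336.
P = 1010 × 0.64336 = 649.79 hPa.

P ≈ 650 hPa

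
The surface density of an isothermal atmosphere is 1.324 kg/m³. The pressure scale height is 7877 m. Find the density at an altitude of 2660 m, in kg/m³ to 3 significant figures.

ρ ≈ 0.945 kg/m³

In an isothermal atmosphere, density decays like pressure: ρ = ρ₀ exp(−z/H).
z/H = 2660.0/7877.0 = 0.33769; exp(−0.33769) = 0.71342.
ρ = 1.324 × 0.71342 = 0.94457 kg/m³.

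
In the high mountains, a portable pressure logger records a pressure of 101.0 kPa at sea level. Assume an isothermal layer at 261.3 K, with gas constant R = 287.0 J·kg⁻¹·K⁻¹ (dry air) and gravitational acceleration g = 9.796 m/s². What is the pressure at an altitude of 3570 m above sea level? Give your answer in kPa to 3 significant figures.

P ≈ 63.4 kPa

Scale height: H = RT/g = 287.0 × 261.3 / 9.796 = 7655.5 m.
Barometric formula: P = P₀ exp(−z/H).
z/H = 3570.0/7655.5 = 0.46633; exp(−0.46633) = 0.62730.
P = 101.0 × 0.62730 = 63.357 kPa.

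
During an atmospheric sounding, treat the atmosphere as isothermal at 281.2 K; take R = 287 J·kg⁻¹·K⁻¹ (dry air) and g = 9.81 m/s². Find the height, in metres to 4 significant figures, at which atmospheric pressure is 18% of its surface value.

Scale height: H = RT/g = 287 × 281.2 / 9.81 = 8226.7 m.
Set P/P₀ = exp(−z/H) = 0.18, so z = −H ln(0.18).
−ln(0.18) = 1.7148; z = 8226.7 × 1.7148 = 14107 m.

z ≈ 14110 m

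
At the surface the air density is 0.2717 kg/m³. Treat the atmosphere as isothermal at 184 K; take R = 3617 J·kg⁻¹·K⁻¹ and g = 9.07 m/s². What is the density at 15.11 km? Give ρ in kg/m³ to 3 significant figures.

Scale height: H = RT/g = 3617 × 184 / 9.07 = 73377 m.
In an isothermal atmosphere, density decays like pressure: ρ = ρ₀ exp(−z/H).
z/H = 15110/73377 = 0.20592; exp(−0.20592) = 0.81390.
ρ = 0.2717 × 0.81390 = 0.22114 kg/m³.

ρ ≈ 0.221 kg/m³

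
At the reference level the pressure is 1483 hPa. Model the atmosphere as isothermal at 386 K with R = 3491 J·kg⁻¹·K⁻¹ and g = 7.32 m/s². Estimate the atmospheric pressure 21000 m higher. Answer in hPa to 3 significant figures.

Scale height: H = RT/g = 3491 × 386 / 7.32 = 184090 m.
Barometric formula: P = P₀ exp(−z/H).
z/H = 21000/184090 = 0.11407; exp(−0.11407) = 0.89220.
P = 1483 × 0.89220 = 1323.1 hPa.

P ≈ 1320 hPa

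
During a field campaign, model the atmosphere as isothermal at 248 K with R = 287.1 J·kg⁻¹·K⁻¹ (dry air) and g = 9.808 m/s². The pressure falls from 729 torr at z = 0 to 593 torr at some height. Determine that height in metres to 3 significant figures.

Scale height: H = RT/g = 287.1 × 248 / 9.808 = 7259.5 m.
Invert the barometric formula: z = H ln(P₀/P).
P₀/P = 729/593 = 1.2293; ln(1.2293) = 0.20644.
z = 7259.5 × 0.20644 = 1498.7 m.

z ≈ 1500 m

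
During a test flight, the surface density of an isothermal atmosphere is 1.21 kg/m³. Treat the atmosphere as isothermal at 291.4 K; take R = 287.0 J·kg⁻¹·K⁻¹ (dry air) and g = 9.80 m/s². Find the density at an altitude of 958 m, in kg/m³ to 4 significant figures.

ρ ≈ 1.082 kg/m³

Scale height: H = RT/g = 287.0 × 291.4 / 9.80 = 8533.9 m.
In an isothermal atmosphere, density decays like pressure: ρ = ρ₀ exp(−z/H).
z/H = 958.00/8533.9 = 0.11226; exp(−0.11226) = 0.89381.
ρ = 1.21 × 0.89381 = 1.0815 kg/m³.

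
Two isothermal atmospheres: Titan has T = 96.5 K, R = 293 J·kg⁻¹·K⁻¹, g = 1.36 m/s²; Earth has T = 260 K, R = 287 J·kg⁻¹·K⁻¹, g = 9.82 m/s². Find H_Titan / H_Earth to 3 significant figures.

H_Titan/H_Earth ≈ 2.74

H = RT/g for each body.
H_Titan = 293 × 96.5 / 1.36 = 20790 m.
H_Earth = 287 × 260 / 9.82 = 7598.8 m.
H_Titan/H_Earth = 20790/7598.8 = 2.7360.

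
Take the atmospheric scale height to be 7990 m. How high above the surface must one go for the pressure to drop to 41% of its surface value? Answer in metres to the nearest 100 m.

Set P/P₀ = exp(−z/H) = 0.41, so z = −H ln(0.41).
−ln(0.41) = 0.89160; z = 7990.0 × 0.89160 = 7123.9 m.

z ≈ 7100 m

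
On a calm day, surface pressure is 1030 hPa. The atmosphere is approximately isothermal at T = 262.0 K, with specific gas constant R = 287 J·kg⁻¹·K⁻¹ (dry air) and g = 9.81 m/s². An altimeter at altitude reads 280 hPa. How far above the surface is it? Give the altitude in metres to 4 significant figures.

Scale height: H = RT/g = 287 × 262.0 / 9.81 = 7665.0 m.
Invert the barometric formula: z = H ln(P₀/P).
P₀/P = 1030/280 = 3.6786; ln(3.6786) = 1.3025.
z = 7665.0 × 1.3025 = 9983.7 m.

z ≈ 9984 m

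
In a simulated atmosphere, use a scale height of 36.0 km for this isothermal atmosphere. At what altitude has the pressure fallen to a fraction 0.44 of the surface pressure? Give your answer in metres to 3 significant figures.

Set P/P₀ = exp(−z/H) = 0.44, so z = −H ln(0.44).
−ln(0.44) = 0.82098; z = 36000 × 0.82098 = 29555 m.

z ≈ 29600 m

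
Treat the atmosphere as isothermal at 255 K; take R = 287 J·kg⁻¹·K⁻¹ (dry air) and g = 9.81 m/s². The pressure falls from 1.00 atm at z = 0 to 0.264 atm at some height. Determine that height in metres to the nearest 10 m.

z ≈ 9940 m

Scale height: H = RT/g = 287 × 255 / 9.81 = 7460.2 m.
Invert the barometric formula: z = H ln(P₀/P).
P₀/P = 1.00/0.264 = 3.7879; ln(3.7879) = 1.3318.
z = 7460.2 × 1.3318 = 9935.5 m.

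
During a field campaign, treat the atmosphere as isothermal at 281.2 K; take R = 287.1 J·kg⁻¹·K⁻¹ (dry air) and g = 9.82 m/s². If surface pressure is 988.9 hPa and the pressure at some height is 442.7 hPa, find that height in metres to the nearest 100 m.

Scale height: H = RT/g = 287.1 × 281.2 / 9.82 = 8221.2 m.
Invert the barometric formula: z = H ln(P₀/P).
P₀/P = 988.9/442.7 = 2.2338; ln(2.2338) = 0.80370.
z = 8221.2 × 0.80370 = 6607.4 m.

z ≈ 6600 m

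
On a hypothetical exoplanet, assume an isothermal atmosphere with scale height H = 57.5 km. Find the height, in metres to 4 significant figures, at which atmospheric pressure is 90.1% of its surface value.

z ≈ 5994 m

Set P/P₀ = exp(−z/H) = 0.901, so z = −H ln(0.901).
−ln(0.901) = 0.10425; z = 57500 × 0.10425 = 5994.4 m.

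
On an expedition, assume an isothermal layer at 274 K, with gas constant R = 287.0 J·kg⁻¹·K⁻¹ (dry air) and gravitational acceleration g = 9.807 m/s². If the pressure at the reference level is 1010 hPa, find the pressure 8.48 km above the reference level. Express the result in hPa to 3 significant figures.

Scale height: H = RT/g = 287.0 × 274 / 9.807 = 8018.6 m.
Barometric formula: P = P₀ exp(−z/H).
z/H = 8480.0/8018.6 = 1.0575; exp(−1.0575) = 0.34732.
P = 1010 × 0.34732 = 350.79 hPa.

P ≈ 351 hPa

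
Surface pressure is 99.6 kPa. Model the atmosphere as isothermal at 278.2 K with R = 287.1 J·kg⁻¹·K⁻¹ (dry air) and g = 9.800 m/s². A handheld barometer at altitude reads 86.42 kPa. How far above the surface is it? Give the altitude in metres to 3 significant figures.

z ≈ 1160 m

Scale height: H = RT/g = 287.1 × 278.2 / 9.800 = 8150.1 m.
Invert the barometric formula: z = H ln(P₀/P).
P₀/P = 99.6/86.42 = 1.1525; ln(1.1525) = 0.14193.
z = 8150.1 × 0.14193 = 1156.7 m.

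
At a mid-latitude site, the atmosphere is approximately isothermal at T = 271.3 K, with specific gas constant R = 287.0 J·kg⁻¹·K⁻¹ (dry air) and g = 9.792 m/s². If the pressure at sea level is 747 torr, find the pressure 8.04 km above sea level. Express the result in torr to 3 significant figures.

P ≈ 272 torr

Scale height: H = RT/g = 287.0 × 271.3 / 9.792 = 7951.7 m.
Barometric formula: P = P₀ exp(−z/H).
z/H = 8040.0/7951.7 = 1.0111; exp(−1.0111) = 0.36382.
P = 747 × 0.36382 = 271.77 torr.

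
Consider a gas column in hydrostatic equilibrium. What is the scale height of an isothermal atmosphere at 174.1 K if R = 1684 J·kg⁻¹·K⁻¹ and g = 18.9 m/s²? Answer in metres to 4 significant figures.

The scale height of an isothermal atmosphere is H = RT/g.
H = 1684 × 174.1 / 18.9 = 293180/18.9 = 15512 m.

H ≈ 15510 m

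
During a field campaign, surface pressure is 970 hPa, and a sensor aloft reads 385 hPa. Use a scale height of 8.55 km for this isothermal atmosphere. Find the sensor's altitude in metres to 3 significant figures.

z ≈ 7900 m

Invert the barometric formula: z = H ln(P₀/P).
P₀/P = 970/385 = 2.5195; ln(2.5195) = 0.92406.
z = 8550.0 × 0.92406 = 7900.7 m.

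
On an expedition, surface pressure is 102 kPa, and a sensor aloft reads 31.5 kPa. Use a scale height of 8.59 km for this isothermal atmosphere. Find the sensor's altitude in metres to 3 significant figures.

z ≈ 10100 m

Invert the barometric formula: z = H ln(P₀/P).
P₀/P = 102/31.5 = 3.2381; ln(3.2381) = 1.1750.
z = 8590.0 × 1.1750 = 10093 m.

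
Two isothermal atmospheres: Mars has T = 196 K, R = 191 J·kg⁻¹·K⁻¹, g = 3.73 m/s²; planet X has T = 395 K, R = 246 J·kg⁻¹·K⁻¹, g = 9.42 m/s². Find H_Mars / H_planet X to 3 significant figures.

H = RT/g for each body.
H_Mars = 191 × 196 / 3.73 = 10036 m.
H_planet X = 246 × 395 / 9.42 = 10315 m.
H_Mars/H_planet X = 10036/10315 = 0.97295.

H_Mars/H_planet X ≈ 0.973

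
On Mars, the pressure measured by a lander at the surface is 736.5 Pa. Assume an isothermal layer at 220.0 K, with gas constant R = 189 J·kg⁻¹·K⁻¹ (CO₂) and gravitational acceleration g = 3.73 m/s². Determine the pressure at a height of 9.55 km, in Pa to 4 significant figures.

P ≈ 312.7 Pa

Scale height: H = RT/g = 189 × 220.0 / 3.73 = 11147 m.
Barometric formula: P = P₀ exp(−z/H).
z/H = 9550.0/11147 = 0.85673; exp(−0.85673) = 0.42455.
P = 736.5 × 0.42455 = 312.68 Pa.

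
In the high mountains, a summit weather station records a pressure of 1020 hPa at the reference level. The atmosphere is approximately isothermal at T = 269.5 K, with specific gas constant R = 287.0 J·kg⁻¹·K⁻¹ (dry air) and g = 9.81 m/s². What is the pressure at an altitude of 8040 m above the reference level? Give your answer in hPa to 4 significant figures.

Scale height: H = RT/g = 287.0 × 269.5 / 9.81 = 7884.5 m.
Barometric formula: P = P₀ exp(−z/H).
z/H = 8040.0/7884.5 = 1.0197; exp(−1.0197) = 0.36070.
P = 1020 × 0.36070 = 367.91 hPa.

P ≈ 367.9 hPa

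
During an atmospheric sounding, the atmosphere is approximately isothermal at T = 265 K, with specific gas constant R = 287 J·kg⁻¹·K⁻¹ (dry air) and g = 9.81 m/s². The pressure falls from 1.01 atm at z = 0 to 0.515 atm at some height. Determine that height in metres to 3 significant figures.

z ≈ 5220 m

Scale height: H = RT/g = 287 × 265 / 9.81 = 7752.8 m.
Invert the barometric formula: z = H ln(P₀/P).
P₀/P = 1.01/0.515 = 1.9612; ln(1.9612) = 0.67356.
z = 7752.8 × 0.67356 = 5222.0 m.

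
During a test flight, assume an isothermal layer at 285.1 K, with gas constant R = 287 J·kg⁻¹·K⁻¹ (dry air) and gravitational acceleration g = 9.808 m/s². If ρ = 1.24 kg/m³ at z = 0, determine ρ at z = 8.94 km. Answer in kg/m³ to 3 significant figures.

ρ ≈ 0.425 kg/m³

Scale height: H = RT/g = 287 × 285.1 / 9.808 = 8342.5 m.
In an isothermal atmosphere, density decays like pressure: ρ = ρ₀ exp(−z/H).
z/H = 8940.0/8342.5 = 1.0716; exp(−1.0716) = 0.34246.
ρ = 1.24 × 0.34246 = 0.42465 kg/m³.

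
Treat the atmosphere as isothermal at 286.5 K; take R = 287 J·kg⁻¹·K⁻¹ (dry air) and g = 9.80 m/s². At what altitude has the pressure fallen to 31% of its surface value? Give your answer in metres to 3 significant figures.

z ≈ 9830 m

Scale height: H = RT/g = 287 × 286.5 / 9.80 = 8390.4 m.
Set P/P₀ = exp(−z/H) = 0.31, so z = −H ln(0.31).
−ln(0.31) = 1.1712; z = 8390.4 × 1.1712 = 9826.8 m.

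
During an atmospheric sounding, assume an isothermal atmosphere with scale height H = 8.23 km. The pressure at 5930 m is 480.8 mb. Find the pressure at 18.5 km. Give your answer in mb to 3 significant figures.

P ≈ 104 mb

Between two levels, P₂ = P₁ exp(−Δz/H) with Δz = z₂ − z₁.
Δz = 18500 − 5930.0 = 12570 m; Δz/H = 12570/8230.0 = 1.5273.
P₂ = 480.8 × exp(−1.5273) = 480.8 × 0.21712 = 104.39 mb.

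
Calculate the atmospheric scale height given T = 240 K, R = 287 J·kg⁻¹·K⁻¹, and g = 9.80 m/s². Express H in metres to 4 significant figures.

The scale height of an isothermal atmosphere is H = RT/g.
H = 287 × 240 / 9.80 = 68880/9.80 = 7028.6 m.

H ≈ 7029 m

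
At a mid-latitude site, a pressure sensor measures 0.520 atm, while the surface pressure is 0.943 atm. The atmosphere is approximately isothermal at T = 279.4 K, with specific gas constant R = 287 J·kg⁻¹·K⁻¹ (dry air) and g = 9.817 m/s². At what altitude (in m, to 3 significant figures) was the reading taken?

z ≈ 4860 m

Scale height: H = RT/g = 287 × 279.4 / 9.817 = 8168.3 m.
Invert the barometric formula: z = H ln(P₀/P).
P₀/P = 0.943/0.520 = 1.8135; ln(1.8135) = 0.59526.
z = 8168.3 × 0.59526 = 4862.3 m.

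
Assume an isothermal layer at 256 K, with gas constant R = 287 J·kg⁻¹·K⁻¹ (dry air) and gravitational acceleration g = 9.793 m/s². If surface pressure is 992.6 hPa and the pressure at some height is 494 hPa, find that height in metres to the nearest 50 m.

Scale height: H = RT/g = 287 × 256 / 9.793 = 7502.5 m.
Invert the barometric formula: z = H ln(P₀/P).
P₀/P = 992.6/494 = 2.0093; ln(2.0093) = 0.69779.
z = 7502.5 × 0.69779 = 5235.2 m.

z ≈ 5250 m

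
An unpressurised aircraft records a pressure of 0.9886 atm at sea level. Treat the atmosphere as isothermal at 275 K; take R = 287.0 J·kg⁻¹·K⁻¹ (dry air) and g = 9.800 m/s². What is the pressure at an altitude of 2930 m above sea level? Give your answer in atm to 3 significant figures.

Scale height: H = RT/g = 287.0 × 275 / 9.800 = 8053.6 m.
Barometric formula: P = P₀ exp(−z/H).
z/H = 2930.0/8053.6 = 0.36381; exp(−0.36381) = 0.69502.
P = 0.9886 × 0.69502 = 0.68710 atm.

P ≈ 0.687 atm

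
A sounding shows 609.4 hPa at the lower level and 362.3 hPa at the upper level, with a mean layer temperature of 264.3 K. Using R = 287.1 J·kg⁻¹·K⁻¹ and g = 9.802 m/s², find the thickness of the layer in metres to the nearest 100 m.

Hypsometric equation: Δz = (R T̄/g) ln(P₁/P₂).
R T̄/g = 287.1 × 264.3 / 9.802 = 7741.3 m.
ln(609.4/362.3) = ln(1.6820) = 0.51998.
Δz = 7741.3 × 0.51998 = 4025.3 m.

Δz ≈ 4000 m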